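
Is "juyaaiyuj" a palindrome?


Word: "juyaaiyuj"
Reversed: "juyiaayuj"
Forward == Backward? juyaaiyuj != juyiaayuj
Palindrome = No


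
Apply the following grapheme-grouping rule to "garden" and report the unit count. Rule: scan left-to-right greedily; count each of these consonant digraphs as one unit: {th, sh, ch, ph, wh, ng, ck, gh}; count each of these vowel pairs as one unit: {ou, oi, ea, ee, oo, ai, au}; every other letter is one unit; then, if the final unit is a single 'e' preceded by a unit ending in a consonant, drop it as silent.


Word: "garden" (6 letters)
Left-to-right scan:
  (1) 'g' (letter)
  (2) 'a' (letter)
  (3) 'r' (letter)
  (4) 'd' (letter)
  (5) 'e' (letter)
  (6) 'n' (letter)
Units from scan: 6
Sound units = 6 units


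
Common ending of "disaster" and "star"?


Word 1: "disaster"
Word 2: "star"
Comparing from end:
  Pos -1: 'r' == 'r'
  Pos -2: 'e' != 'a' (stop)
LCS = "r" (length 1)


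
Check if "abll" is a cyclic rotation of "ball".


Word: "ball", Candidate: "abll"
Method: check if candidate is substring of word+word
"ballball" contains "abll"? No
Is rotation = No


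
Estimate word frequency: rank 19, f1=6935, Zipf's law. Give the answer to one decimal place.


Zipf's law: f(r) = f(1) / r
f(1) = 6935
f(19) = 6935 / 19
= 365.0 occurrences


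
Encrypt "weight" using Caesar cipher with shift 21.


Word: "weight"
Shift: 21
Each letter → (letter + shift) mod 26:
  'w' (22) + 21 = 17 → 'r'
  'e' (4) + 21 = 25 → 'z'
  'i' (8) + 21 = 3 → 'd'
  'g' (6) + 21 = 1 → 'b'
  'h' (7) + 21 = 2 → 'c'
  't' (19) + 21 = 14 → 'o'
Result = "rzdbco"


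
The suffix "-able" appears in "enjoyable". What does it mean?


Suffix: -able
Example: enjoyable (enjoy + -able)
Meaning = capable of


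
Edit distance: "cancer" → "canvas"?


Word 1: "cancer" (length 6)
Word 2: "canvas" (length 6)
One optimal edit sequence (insert/delete/substitute each cost 1):
  1. keep 'c'
  2. keep 'a'
  3. keep 'n'
  4. substitute 'c' -> 'v'  (+1)
  5. substitute 'e' -> 'a'  (+1)
  6. substitute 'r' -> 's'  (+1)
Total edit operations: 3
Edit distance = 3


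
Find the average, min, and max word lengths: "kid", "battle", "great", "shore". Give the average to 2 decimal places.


Lengths: "kid"=3, "battle"=6, "great"=5, "shore"=5
Sum = 19, Count = 4
Average = 19/4 = 4.75
= avg=4.75, min=3, max=6


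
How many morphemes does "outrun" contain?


Word: "outrun"
Morphemes: out- + run
Each morpheme carries meaning
= 2 morphemes


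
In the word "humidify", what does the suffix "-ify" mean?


Suffix: -ify
Example: humidify (humid + -ify)
Meaning = to make


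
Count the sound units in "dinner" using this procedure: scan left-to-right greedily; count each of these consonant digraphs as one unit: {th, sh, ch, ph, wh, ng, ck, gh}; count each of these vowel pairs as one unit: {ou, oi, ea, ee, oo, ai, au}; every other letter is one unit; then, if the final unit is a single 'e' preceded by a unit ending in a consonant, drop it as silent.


Word: "dinner" (6 letters)
Left-to-right scan:
  [1] 'd' (letter)
  [2] 'i' (letter)
  [3] 'n' (letter)
  [4] 'n' (letter)
  [5] 'e' (letter)
  [6] 'r' (letter)
Units from scan: 6
Sound units = 6 units


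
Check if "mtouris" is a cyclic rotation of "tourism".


Word: "tourism", Candidate: "mtouris"
Method: check if candidate is substring of word+word
"tourismtourism" contains "mtouris"? Yes
Is rotation = Yes


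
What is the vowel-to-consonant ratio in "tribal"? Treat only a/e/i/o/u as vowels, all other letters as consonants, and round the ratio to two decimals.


Word: "tribal"
Vowels (a,e,i,o,u): 2
Consonants: 4
Ratio = 2/4
= 0.50


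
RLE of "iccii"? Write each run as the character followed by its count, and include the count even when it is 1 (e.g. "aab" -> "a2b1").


String: "iccii"
Scanning for consecutive runs:
  'i' x 1
  'c' x 2
  'i' x 2
RLE = "i1c2i2"


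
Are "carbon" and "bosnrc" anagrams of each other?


Word 1: "carbon" → sorted: abcnor
Word 2: "bosnrc" → sorted: bcnors
Same letters? abcnor != bcnors
Anagram = No


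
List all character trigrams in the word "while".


Word: "while" (length 5)
Number of trigrams = 5 - 3 + 1 = 3
  Position 0: "whi"
  Position 1: "hil"
  Position 2: "ile"
Trigrams = "whi", "hil", "ile"


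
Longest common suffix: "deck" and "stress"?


Word 1: "deck"
Word 2: "stress"
Comparing from end:
  Pos -1: 'k' != 's' (stop)
LCS = "" (length 0)


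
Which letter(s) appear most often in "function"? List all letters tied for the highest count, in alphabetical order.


Word: "function"
Letter counts:
  'c': 1
  'f': 1
  'i': 1
  'n': 2
  'o': 1
  't': 1
  'u': 1
Maximum count = 2
Most frequent = 'n' (2 times each)


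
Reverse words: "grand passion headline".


Original: "grand passion headline"
Words (1..n): grand | passion | headline
Reversed (n..1): headline | passion | grand
Result = "headline passion grand"


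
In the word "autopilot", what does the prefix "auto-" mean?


Prefix: auto-
As in: autopilot -> auto- + pilot
Meaning = self


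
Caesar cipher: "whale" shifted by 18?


Word: "whale"
Shift: 18
Each letter → (letter + shift) mod 26:
  'w' (22) + 18 = 14 → 'o'
  'h' (7) + 18 = 25 → 'z'
  'a' (0) + 18 = 18 → 's'
  'l' (11) + 18 = 3 → 'd'
  'e' (4) + 18 = 22 → 'w'
Result = "ozsdw"


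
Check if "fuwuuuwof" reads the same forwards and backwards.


Word: "fuwuuuwof"
Reversed: "fowuuuwuf"
Forward == Backward? fuwuuuwof != fowuuuwuf
Palindrome = No


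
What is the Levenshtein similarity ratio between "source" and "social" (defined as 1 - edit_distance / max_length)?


Word 1: "source" (length 6)
Word 2: "social" (length 6)
One optimal edit sequence:
  1. keep 's'
  2. keep 'o'
  3. substitute 'u' -> 'c'  (+1)
  4. substitute 'r' -> 'i'  (+1)
  5. substitute 'c' -> 'a'  (+1)
  6. substitute 'e' -> 'l'  (+1)
Edit distance = 4
Max length = max(6, 6) = 6
Similarity = 1 - 4/6
= 0.3333


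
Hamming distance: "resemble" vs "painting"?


Comparing character by character (same length = 8):
  Pos 0: 'r' vs 'p' !=
  Pos 1: 'e' vs 'a' !=
  Pos 2: 's' vs 'i' !=
  Pos 3: 'e' vs 'n' !=
  Pos 4: 'm' vs 't' !=
  Pos 5: 'b' vs 'i' !=
  Pos 6: 'l' vs 'n' !=
  Pos 7: 'e' vs 'g' !=
Hamming distance = 8


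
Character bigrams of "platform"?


Word: "platform" (length 8)
Number of bigrams = 8 - 2 + 1 = 7
  Position 0: "pl"
  Position 1: "la"
  Position 2: "at"
  Position 3: "tf"
  Position 4: "fo"
  Position 5: "or"
  Position 6: "rm"
Bigrams = "pl", "la", "at", "tf", "fo", "or", "rm"


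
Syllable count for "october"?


Word: "october"
Syllable breakdown: oc | to | ber
Counting: 3 parts
= 3 syllables


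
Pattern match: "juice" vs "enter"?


Pattern of "juice": [0, 1, 2, 3, 4]
Pattern of "enter": [0, 1, 2, 0, 3]
Patterns do not match
Same pattern = No


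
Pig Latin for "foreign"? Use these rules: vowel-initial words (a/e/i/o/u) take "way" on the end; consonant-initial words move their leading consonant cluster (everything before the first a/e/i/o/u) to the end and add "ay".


Word: "foreign"
Starts with consonant(s) → move to end, add 'ay'
Consonant cluster: "f"
Pig Latin = "oreignfay"


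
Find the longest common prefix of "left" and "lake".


Word 1: "left"
Word 2: "lake"
Comparing from start:
  Pos 0: 'l' == 'l'
  Pos 1: 'e' != 'a' (stop)
LCP = "l" (length 1)


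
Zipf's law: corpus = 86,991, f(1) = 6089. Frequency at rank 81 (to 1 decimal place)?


Zipf's law: f(r) = f(1) / r
f(1) = 6089
f(81) = 6089 / 81
= 75.2 occurrences


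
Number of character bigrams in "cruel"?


Word: "cruel" (length 5)
Number of 2-grams = length - 2 + 1 = 5 - 2 + 1
= 4


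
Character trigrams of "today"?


Word: "today" (length 5)
Number of trigrams = 5 - 3 + 1 = 3
  Position 0: "tod"
  Position 1: "oda"
  Position 2: "day"
Trigrams = "tod", "oda", "day"


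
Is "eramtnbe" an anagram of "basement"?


Word 1: "basement" → sorted: abeemnst
Word 2: "eramtnbe" → sorted: abeemnrt
Same letters? abeemnst != abeemnrt
Anagram = No


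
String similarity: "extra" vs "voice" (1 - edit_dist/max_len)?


Word 1: "extra" (length 5)
Word 2: "voice" (length 5)
One optimal edit sequence:
  1. substitute 'e' -> 'v'  (+1)
  2. substitute 'x' -> 'o'  (+1)
  3. substitute 't' -> 'i'  (+1)
  4. substitute 'r' -> 'c'  (+1)
  5. substitute 'a' -> 'e'  (+1)
Edit distance = 5
Max length = max(5, 5) = 5
Similarity = 1 - 5/5
= 0.0000


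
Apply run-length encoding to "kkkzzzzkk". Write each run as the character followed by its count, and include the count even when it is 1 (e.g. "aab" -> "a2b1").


String: "kkkzzzzkk"
Scanning for consecutive runs:
  'k' x 3
  'z' x 4
  'k' x 2
RLE = "k3z4k2"


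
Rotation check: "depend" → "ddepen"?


Word: "depend", Candidate: "ddepen"
Method: check if candidate is substring of word+word
"dependdepend" contains "ddepen"? Yes
Is rotation = Yes


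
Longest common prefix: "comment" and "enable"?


Word 1: "comment"
Word 2: "enable"
Comparing from start:
  Pos 0: 'c' != 'e' (stop)
LCP = "" (length 0)


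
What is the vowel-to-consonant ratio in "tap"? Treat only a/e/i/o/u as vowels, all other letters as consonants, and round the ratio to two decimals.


Word: "tap"
Vowels (a,e,i,o,u): 1
Consonants: 2
Ratio = 1/2
= 0.50


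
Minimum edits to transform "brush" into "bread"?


Word 1: "brush" (length 5)
Word 2: "bread" (length 5)
One optimal edit sequence (insert/delete/substitute each cost 1):
  1. keep 'b'
  2. keep 'r'
  3. substitute 'u' -> 'e'  (+1)
  4. substitute 's' -> 'a'  (+1)
  5. substitute 'h' -> 'd'  (+1)
Total edit operations: 3
Edit distance = 3


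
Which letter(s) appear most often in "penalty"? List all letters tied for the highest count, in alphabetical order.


Word: "penalty"
Letter counts:
  'a': 1
  'e': 1
  'l': 1
  'n': 1
  'p': 1
  't': 1
  'y': 1
Maximum count = 1
Most frequent = 'a', 'e', 'l', 'n', 'p', 't', 'y' (1 time each)


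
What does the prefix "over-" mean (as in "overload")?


Prefix: over-
Example: overload = over- + load
Meaning = excessive


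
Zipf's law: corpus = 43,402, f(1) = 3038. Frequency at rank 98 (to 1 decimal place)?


Zipf's law: f(r) = f(1) / r
f(1) = 3038
f(98) = 3038 / 98
= 31.0 occurrences


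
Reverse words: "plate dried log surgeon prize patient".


Original: "plate dried log surgeon prize patient"
Words (1..n): plate | dried | log | surgeon | prize | patient
Reversed (n..1): patient | prize | surgeon | log | dried | plate
Result = "patient prize surgeon log dried plate"


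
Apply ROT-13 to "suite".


Word: "suite"
Shift: 13
Each letter → (letter + shift) mod 26:
  's' (18) + 13 = 5 → 'f'
  'u' (20) + 13 = 7 → 'h'
  'i' (8) + 13 = 21 → 'v'
  't' (19) + 13 = 6 → 'g'
  'e' (4) + 13 = 17 → 'r'
Result = "fhvgr"


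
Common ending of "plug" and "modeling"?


Word 1: "plug"
Word 2: "modeling"
Comparing from end:
  Pos -1: 'g' == 'g'
  Pos -2: 'u' != 'n' (stop)
LCS = "g" (length 1)


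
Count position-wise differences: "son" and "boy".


Comparing character by character (same length = 3):
  Pos 0: 's' vs 'b' !=
  Pos 1: 'o' vs 'o' =
  Pos 2: 'n' vs 'y' !=
Hamming distance = 2


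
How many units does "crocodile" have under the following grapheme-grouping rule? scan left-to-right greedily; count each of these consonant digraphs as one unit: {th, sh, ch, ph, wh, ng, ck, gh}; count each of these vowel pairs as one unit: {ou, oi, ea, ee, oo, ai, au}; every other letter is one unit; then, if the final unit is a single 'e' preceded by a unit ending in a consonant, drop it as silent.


Word: "crocodile" (9 letters)
Left-to-right scan:
  (1) 'c' (letter)
  (2) 'r' (letter)
  (3) 'o' (letter)
  (4) 'c' (letter)
  (5) 'o' (letter)
  (6) 'd' (letter)
  (7) 'i' (letter)
  (8) 'l' (letter)
  (9) 'e' (letter)
Units from scan: 9
Final unit is 'e' after a consonant -> drop as silent (-1)
Sound units = 8 units


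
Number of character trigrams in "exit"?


Word: "exit" (length 4)
Number of 3-grams = length - 3 + 1 = 4 - 3 + 1
= 2


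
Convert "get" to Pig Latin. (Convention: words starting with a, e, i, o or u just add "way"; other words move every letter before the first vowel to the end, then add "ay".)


Word: "get"
Starts with consonant(s) → move to end, add 'ay'
Consonant cluster: "g"
Pig Latin = "etgay"


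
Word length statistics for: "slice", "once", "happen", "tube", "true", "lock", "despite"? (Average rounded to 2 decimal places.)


Lengths: "slice"=5, "once"=4, "happen"=6, "tube"=4, "true"=4, "lock"=4, "despite"=7
Sum = 34, Count = 7
Average = 34/7 = 4.86
= avg=4.86, min=4, max=7


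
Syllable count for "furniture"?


Word: "furniture"
Syllable breakdown: fur-ni-ture
Counting: 3 parts
= 3 syllables


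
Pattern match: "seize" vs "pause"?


Pattern of "seize": [0, 1, 2, 3, 1]
Pattern of "pause": [0, 1, 2, 3, 4]
Patterns do not match
Same pattern = No


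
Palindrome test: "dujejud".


Word: "dujejud"
Reversed: "dujejud"
Forward == Backward? dujejud == dujejud
Palindrome = Yes


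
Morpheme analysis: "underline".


Word: "underline"
Morphemes: under- + line
Each morpheme carries meaning
= 2 morphemes


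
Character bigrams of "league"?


Word: "league" (length 6)
Number of bigrams = 6 - 2 + 1 = 5
  Position 0: "le"
  Position 1: "ea"
  Position 2: "ag"
  Position 3: "gu"
  Position 4: "ue"
Bigrams = "le", "ea", "ag", "gu", "ue"


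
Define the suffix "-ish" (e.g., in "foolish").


Suffix: -ish
As in: foolish -> fool + -ish
Meaning = somewhat / having the qualities of


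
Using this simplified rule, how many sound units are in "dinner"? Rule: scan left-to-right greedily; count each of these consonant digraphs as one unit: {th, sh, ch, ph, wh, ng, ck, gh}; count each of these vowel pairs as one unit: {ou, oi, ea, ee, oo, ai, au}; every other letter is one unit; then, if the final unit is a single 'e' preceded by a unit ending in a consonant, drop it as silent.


Word: "dinner" (6 letters)
Left-to-right scan:
  1. 'd' (letter)
  2. 'i' (letter)
  3. 'n' (letter)
  4. 'n' (letter)
  5. 'e' (letter)
  6. 'r' (letter)
Units from scan: 6
Sound units = 6 units


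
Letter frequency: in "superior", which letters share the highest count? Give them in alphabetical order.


Word: "superior"
Letter counts:
  'e': 1
  'i': 1
  'o': 1
  'p': 1
  'r': 2
  's': 1
  'u': 1
Maximum count = 2
Most frequent = 'r' (2 times each)


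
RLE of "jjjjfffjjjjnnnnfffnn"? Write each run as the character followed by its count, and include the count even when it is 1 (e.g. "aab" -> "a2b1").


String: "jjjjfffjjjjnnnnfffnn"
Scanning for consecutive runs:
  'j' x 4
  'f' x 3
  'j' x 4
  'n' x 4
  'f' x 3
  'n' x 2
RLE = "j4f3j4n4f3n2"


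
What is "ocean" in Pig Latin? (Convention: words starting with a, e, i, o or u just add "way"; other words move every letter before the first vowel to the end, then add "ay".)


Word: "ocean"
Starts with vowel → add 'way'
Pig Latin = "oceanway"


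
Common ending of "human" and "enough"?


Word 1: "human"
Word 2: "enough"
Comparing from end:
  Pos -1: 'n' != 'h' (stop)
LCS = "" (length 0)


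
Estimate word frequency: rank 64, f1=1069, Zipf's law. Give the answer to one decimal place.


Zipf's law: f(r) = f(1) / r
f(1) = 1069
f(64) = 1069 / 64
= 16.7 occurrences


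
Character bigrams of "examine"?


Word: "examine" (length 7)
Number of bigrams = 7 - 2 + 1 = 6
  Position 0: "ex"
  Position 1: "xa"
  Position 2: "am"
  Position 3: "mi"
  Position 4: "in"
  Position 5: "ne"
Bigrams = "ex", "xa", "am", "mi", "in", "ne"


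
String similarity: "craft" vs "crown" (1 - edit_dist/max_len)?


Word 1: "craft" (length 5)
Word 2: "crown" (length 5)
One optimal edit sequence:
  1. keep 'c'
  2. keep 'r'
  3. substitute 'a' -> 'o'  (+1)
  4. substitute 'f' -> 'w'  (+1)
  5. substitute 't' -> 'n'  (+1)
Edit distance = 3
Max length = max(5, 5) = 5
Similarity = 1 - 3/5
= 0.4000


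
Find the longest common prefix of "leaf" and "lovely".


Word 1: "leaf"
Word 2: "lovely"
Comparing from start:
  Pos 0: 'l' == 'l'
  Pos 1: 'e' != 'o' (stop)
LCP = "l" (length 1)


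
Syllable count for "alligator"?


Word: "alligator"
Syllable breakdown: al-li-ga-tor
Counting: 4 parts
= 4 syllables


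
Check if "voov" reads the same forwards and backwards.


Word: "voov"
Reversed: "voov"
Forward == Backward? voov == voov
Palindrome = Yes


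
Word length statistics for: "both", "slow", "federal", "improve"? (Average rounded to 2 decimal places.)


Lengths: "both"=4, "slow"=4, "federal"=7, "improve"=7
Sum = 22, Count = 4
Average = 22/4 = 5.50
= avg=5.50, min=4, max=7


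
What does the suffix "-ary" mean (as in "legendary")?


Suffix: -ary
Example: legendary = legend + -ary
Meaning = relating to


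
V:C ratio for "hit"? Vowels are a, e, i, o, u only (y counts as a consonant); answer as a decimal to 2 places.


Word: "hit"
Vowels (a,e,i,o,u): 1
Consonants: 2
Ratio = 1/2
= 0.50


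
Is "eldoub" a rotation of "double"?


Word: "double", Candidate: "eldoub"
Method: check if candidate is substring of word+word
"doubledouble" contains "eldoub"? No
Is rotation = No


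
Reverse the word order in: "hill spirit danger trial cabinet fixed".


Original: "hill spirit danger trial cabinet fixed"
Words (1..n): hill | spirit | danger | trial | cabinet | fixed
Reversed (n..1): fixed | cabinet | trial | danger | spirit | hill
Result = "fixed cabinet trial danger spirit hill"


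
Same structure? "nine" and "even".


Pattern of "nine": [0, 1, 0, 2]
Pattern of "even": [0, 1, 0, 2]
Patterns match
Same pattern = Yes


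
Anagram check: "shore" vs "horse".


Word 1: "shore" → sorted: ehors
Word 2: "horse" → sorted: ehors
Same letters? ehors == ehors
Anagram = Yes


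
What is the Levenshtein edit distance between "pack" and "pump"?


Word 1: "pack" (length 4)
Word 2: "pump" (length 4)
One optimal edit sequence (insert/delete/substitute each cost 1):
  1. keep 'p'
  2. substitute 'a' -> 'u'  (+1)
  3. substitute 'c' -> 'm'  (+1)
  4. substitute 'k' -> 'p'  (+1)
Total edit operations: 3
Edit distance = 3


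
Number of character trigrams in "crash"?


Word: "crash" (length 5)
Number of 3-grams = length - 3 + 1 = 5 - 3 + 1
= 3


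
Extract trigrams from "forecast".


Word: "forecast" (length 8)
Number of trigrams = 8 - 3 + 1 = 6
  Position 0: "for"
  Position 1: "ore"
  Position 2: "rec"
  Position 3: "eca"
  Position 4: "cas"
  Position 5: "ast"
Trigrams = "for", "ore", "rec", "eca", "cas", "ast"


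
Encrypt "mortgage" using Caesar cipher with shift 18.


Word: "mortgage"
Shift: 18
Each letter → (letter + shift) mod 26:
  'm' (12) + 18 = 4 → 'e'
  'o' (14) + 18 = 6 → 'g'
  'r' (17) + 18 = 9 → 'j'
  't' (19) + 18 = 11 → 'l'
  'g' (6) + 18 = 24 → 'y'
  'a' (0) + 18 = 18 → 's'
  'g' (6) + 18 = 24 → 'y'
  'e' (4) + 18 = 22 → 'w'
Result = "egjlysyw"


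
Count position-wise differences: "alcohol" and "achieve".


Comparing character by character (same length = 7):
  Pos 0: 'a' vs 'a' =
  Pos 1: 'l' vs 'c' !=
  Pos 2: 'c' vs 'h' !=
  Pos 3: 'o' vs 'i' !=
  Pos 4: 'h' vs 'e' !=
  Pos 5: 'o' vs 'v' !=
  Pos 6: 'l' vs 'e' !=
Hamming distance = 6


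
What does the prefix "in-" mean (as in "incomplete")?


Prefix: in-
Example: incomplete = in- + complete
Meaning = not / into


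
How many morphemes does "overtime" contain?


Word: "overtime"
Morphemes: over- | time
Each morpheme carries meaning
= 2 morphemes


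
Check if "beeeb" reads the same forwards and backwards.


Word: "beeeb"
Reversed: "beeeb"
Forward == Backward? beeeb == beeeb
Palindrome = Yes


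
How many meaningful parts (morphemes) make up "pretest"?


Word: "pretest"
Morphemes: pre- / test
Each morpheme carries meaning
= 2 morphemes


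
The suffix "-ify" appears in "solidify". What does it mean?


Suffix: -ify
Example: solidify = solid + -ify
Meaning = to make


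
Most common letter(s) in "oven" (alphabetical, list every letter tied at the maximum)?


Word: "oven"
Letter counts:
  'e': 1
  'n': 1
  'o': 1
  'v': 1
Maximum count = 1
Most frequent = 'e', 'n', 'o', 'v' (1 time each)


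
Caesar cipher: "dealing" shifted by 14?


Word: "dealing"
Shift: 14
Each letter → (letter + shift) mod 26:
  'd' (3) + 14 = 17 → 'r'
  'e' (4) + 14 = 18 → 's'
  'a' (0) + 14 = 14 → 'o'
  'l' (11) + 14 = 25 → 'z'
  'i' (8) + 14 = 22 → 'w'
  'n' (13) + 14 = 1 → 'b'
  'g' (6) + 14 = 20 → 'u'
Result = "rsozwbu"


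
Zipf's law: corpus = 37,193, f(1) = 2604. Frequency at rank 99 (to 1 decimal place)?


Zipf's law: f(r) = f(1) / r
f(1) = 2604
f(99) = 2604 / 99
= 26.3 occurrences


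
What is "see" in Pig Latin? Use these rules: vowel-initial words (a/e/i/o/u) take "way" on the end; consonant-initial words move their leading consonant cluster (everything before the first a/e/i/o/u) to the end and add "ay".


Word: "see"
Starts with consonant(s) → move to end, add 'ay'
Consonant cluster: "s"
Pig Latin = "eesay"


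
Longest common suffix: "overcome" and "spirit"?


Word 1: "overcome"
Word 2: "spirit"
Comparing from end:
  Pos -1: 'e' != 't' (stop)
LCS = "" (length 0)


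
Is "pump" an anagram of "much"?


Word 1: "much" → sorted: chmu
Word 2: "pump" → sorted: mppu
Same letters? chmu != mppu
Anagram = No


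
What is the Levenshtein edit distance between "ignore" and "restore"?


Word 1: "ignore" (length 6)
Word 2: "restore" (length 7)
One optimal edit sequence (insert/delete/substitute each cost 1):
  1. insert 'r'  (+1)
  2. substitute 'i' -> 'e'  (+1)
  3. substitute 'g' -> 's'  (+1)
  4. substitute 'n' -> 't'  (+1)
  5. keep 'o'
  6. keep 'r'
  7. keep 'e'
Total edit operations: 4
Edit distance = 4


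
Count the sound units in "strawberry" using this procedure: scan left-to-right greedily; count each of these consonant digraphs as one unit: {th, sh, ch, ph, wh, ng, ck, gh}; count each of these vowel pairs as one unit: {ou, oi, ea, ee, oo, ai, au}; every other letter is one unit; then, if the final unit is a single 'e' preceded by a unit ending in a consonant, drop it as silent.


Word: "strawberry" (10 letters)
Left-to-right scan:
  (1) 's' (letter)
  (2) 't' (letter)
  (3) 'r' (letter)
  (4) 'a' (letter)
  (5) 'w' (letter)
  (6) 'b' (letter)
  (7) 'e' (letter)
  (8) 'r' (letter)
  (9) 'r' (letter)
  (10) 'y' (letter)
Units from scan: 10
Sound units = 10 units


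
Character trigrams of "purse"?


Word: "purse" (length 5)
Number of trigrams = 5 - 3 + 1 = 3
  Position 0: "pur"
  Position 1: "urs"
  Position 2: "rse"
Trigrams = "pur", "urs", "rse"


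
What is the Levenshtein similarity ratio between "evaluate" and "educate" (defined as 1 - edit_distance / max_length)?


Word 1: "evaluate" (length 8)
Word 2: "educate" (length 7)
One optimal edit sequence:
  1. keep 'e'
  2. delete 'v'  (+1)
  3. substitute 'a' -> 'd'  (+1)
  4. substitute 'l' -> 'u'  (+1)
  5. substitute 'u' -> 'c'  (+1)
  6. keep 'a'
  7. keep 't'
  8. keep 'e'
Edit distance = 4
Max length = max(8, 7) = 8
Similarity = 1 - 4/8
= 0.5000


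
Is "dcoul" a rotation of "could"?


Word: "could", Candidate: "dcoul"
Method: check if candidate is substring of word+word
"couldcould" contains "dcoul"? Yes
Is rotation = Yes


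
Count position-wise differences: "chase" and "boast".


Comparing character by character (same length = 5):
  Pos 0: 'c' vs 'b' !=
  Pos 1: 'h' vs 'o' !=
  Pos 2: 'a' vs 'a' =
  Pos 3: 's' vs 's' =
  Pos 4: 'e' vs 't' !=
Hamming distance = 3


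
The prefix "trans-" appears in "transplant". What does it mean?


Prefix: trans-
Example: transplant = trans- + plant
Meaning = across


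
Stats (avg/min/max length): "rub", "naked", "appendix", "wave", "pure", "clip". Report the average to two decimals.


Lengths: "rub"=3, "naked"=5, "appendix"=8, "wave"=4, "pure"=4, "clip"=4
Sum = 28, Count = 6
Average = 28/6 = 4.67
= avg=4.67, min=3, max=8


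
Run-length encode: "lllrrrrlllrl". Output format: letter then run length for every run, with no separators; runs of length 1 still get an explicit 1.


String: "lllrrrrlllrl"
Scanning for consecutive runs:
  'l' x 3
  'r' x 4
  'l' x 3
  'r' x 1
  'l' x 1
RLE = "l3r4l3r1l1"


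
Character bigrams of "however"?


Word: "however" (length 7)
Number of bigrams = 7 - 2 + 1 = 6
  Position 0: "ho"
  Position 1: "ow"
  Position 2: "we"
  Position 3: "ev"
  Position 4: "ve"
  Position 5: "er"
Bigrams = "ho", "ow", "we", "ev", "ve", "er"


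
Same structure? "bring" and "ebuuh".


Pattern of "bring": [0, 1, 2, 3, 4]
Pattern of "ebuuh": [0, 1, 2, 2, 3]
Patterns do not match
Same pattern = No


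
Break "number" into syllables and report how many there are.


Word: "number"
Syllable breakdown: num / ber
Counting: 2 parts
= 2 syllables


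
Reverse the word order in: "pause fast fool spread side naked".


Original: "pause fast fool spread side naked"
Words (1..n): pause | fast | fool | spread | side | naked
Reversed (n..1): naked | side | spread | fool | fast | pause
Result = "naked side spread fool fast pause"


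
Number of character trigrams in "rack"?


Word: "rack" (length 4)
Number of 3-grams = length - 3 + 1 = 4 - 3 + 1
= 2


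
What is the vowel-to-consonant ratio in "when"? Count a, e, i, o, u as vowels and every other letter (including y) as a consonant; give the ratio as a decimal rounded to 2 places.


Word: "when"
Vowels (a,e,i,o,u): 1
Consonants: 3
Ratio = 1/3
= 0.33


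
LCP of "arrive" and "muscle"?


Word 1: "arrive"
Word 2: "muscle"
Comparing from start:
  Pos 0: 'a' != 'm' (stop)
LCP = "" (length 0)


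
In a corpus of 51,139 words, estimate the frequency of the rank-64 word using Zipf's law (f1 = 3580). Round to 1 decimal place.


Zipf's law: f(r) = f(1) / r
f(1) = 3580
f(64) = 3580 / 64
= 55.9 occurrences


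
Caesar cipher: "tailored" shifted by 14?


Word: "tailored"
Shift: 14
Each letter → (letter + shift) mod 26:
  't' (19) + 14 = 7 → 'h'
  'a' (0) + 14 = 14 → 'o'
  'i' (8) + 14 = 22 → 'w'
  'l' (11) + 14 = 25 → 'z'
  'o' (14) + 14 = 2 → 'c'
  'r' (17) + 14 = 5 → 'f'
  'e' (4) + 14 = 18 → 's'
  'd' (3) + 14 = 17 → 'r'
Result = "howzcfsr"


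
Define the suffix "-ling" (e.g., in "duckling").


Suffix: -ling
Example: duckling = duck + -ling
Meaning = small / young


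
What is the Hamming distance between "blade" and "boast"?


Comparing character by character (same length = 5):
  Pos 0: 'b' vs 'b' =
  Pos 1: 'l' vs 'o' !=
  Pos 2: 'a' vs 'a' =
  Pos 3: 'd' vs 's' !=
  Pos 4: 'e' vs 't' !=
Hamming distance = 3


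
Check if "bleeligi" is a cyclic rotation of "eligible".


Word: "eligible", Candidate: "bleeligi"
Method: check if candidate is substring of word+word
"eligibleeligible" contains "bleeligi"? Yes
Is rotation = Yes


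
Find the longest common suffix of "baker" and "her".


Word 1: "baker"
Word 2: "her"
Comparing from end:
  Pos -1: 'r' == 'r'
  Pos -2: 'e' == 'e'
  Pos -3: 'k' != 'h' (stop)
LCS = "er" (length 2)


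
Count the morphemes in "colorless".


Word: "colorless"
Morphemes: color / -less
Each morpheme carries meaning
= 2 morphemes


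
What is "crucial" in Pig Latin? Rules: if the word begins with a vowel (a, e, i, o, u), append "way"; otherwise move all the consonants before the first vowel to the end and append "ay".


Word: "crucial"
Starts with consonant(s) → move to end, add 'ay'
Consonant cluster: "cr"
Pig Latin = "ucialcray"


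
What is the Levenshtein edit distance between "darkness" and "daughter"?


Word 1: "darkness" (length 8)
Word 2: "daughter" (length 8)
One optimal edit sequence (insert/delete/substitute each cost 1):
  1. keep 'd'
  2. keep 'a'
  3. substitute 'r' -> 'u'  (+1)
  4. substitute 'k' -> 'g'  (+1)
  5. substitute 'n' -> 'h'  (+1)
  6. substitute 'e' -> 't'  (+1)
  7. substitute 's' -> 'e'  (+1)
  8. substitute 's' -> 'r'  (+1)
Total edit operations: 6
Edit distance = 6


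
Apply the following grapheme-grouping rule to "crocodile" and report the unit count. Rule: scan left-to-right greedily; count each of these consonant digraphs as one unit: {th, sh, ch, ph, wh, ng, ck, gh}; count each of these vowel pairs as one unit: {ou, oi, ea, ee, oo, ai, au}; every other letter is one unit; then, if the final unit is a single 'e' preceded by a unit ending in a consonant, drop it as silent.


Word: "crocodile" (9 letters)
Left-to-right scan:
  (1) 'c' (letter)
  (2) 'r' (letter)
  (3) 'o' (letter)
  (4) 'c' (letter)
  (5) 'o' (letter)
  (6) 'd' (letter)
  (7) 'i' (letter)
  (8) 'l' (letter)
  (9) 'e' (letter)
Units from scan: 9
Final unit is 'e' after a consonant -> drop as silent (-1)
Sound units = 8 units


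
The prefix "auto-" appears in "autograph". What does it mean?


Prefix: auto-
Example: autograph = auto- + graph
Meaning = self


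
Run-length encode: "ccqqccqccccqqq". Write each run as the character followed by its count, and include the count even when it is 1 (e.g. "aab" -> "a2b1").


String: "ccqqccqccccqqq"
Scanning for consecutive runs:
  'c' x 2
  'q' x 2
  'c' x 2
  'q' x 1
  'c' x 4
  'q' x 3
RLE = "c2q2c2q1c4q3"


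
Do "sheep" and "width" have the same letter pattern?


Pattern of "sheep": [0, 1, 2, 2, 3]
Pattern of "width": [0, 1, 2, 3, 4]
Patterns do not match
Same pattern = No


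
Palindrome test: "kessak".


Word: "kessak"
Reversed: "kassek"
Forward == Backward? kessak != kassek
Palindrome = No


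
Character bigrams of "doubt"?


Word: "doubt" (length 5)
Number of bigrams = 5 - 2 + 1 = 4
  Position 0: "do"
  Position 1: "ou"
  Position 2: "ub"
  Position 3: "bt"
Bigrams = "do", "ou", "ub", "bt"


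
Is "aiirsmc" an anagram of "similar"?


Word 1: "similar" → sorted: aiilmrs
Word 2: "aiirsmc" → sorted: aciimrs
Same letters? aiilmrs != aciimrs
Anagram = No


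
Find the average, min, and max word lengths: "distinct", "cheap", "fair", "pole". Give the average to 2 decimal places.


Lengths: "distinct"=8, "cheap"=5, "fair"=4, "pole"=4
Sum = 21, Count = 4
Average = 21/4 = 5.25
= avg=5.25, min=4, max=8


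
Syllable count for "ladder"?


Word: "ladder"
Syllable breakdown: lad | der
Counting: 2 parts
= 2 syllables


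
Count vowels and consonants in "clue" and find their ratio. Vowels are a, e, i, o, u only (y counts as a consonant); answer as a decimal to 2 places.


Word: "clue"
Vowels (a,e,i,o,u): 2
Consonants: 2
Ratio = 2/2
= 1.00


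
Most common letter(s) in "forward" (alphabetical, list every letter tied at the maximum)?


Word: "forward"
Letter counts:
  'a': 1
  'd': 1
  'f': 1
  'o': 1
  'r': 2
  'w': 1
Maximum count = 2
Most frequent = 'r' (2 times each)


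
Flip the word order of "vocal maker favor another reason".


Original: "vocal maker favor another reason"
Words (1..n): vocal | maker | favor | another | reason
Reversed (n..1): reason | another | favor | maker | vocal
Result = "reason another favor maker vocal"


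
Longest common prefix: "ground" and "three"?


Word 1: "ground"
Word 2: "three"
Comparing from start:
  Pos 0: 'g' != 't' (stop)
LCP = "" (length 0)


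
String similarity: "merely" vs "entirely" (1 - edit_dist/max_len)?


Word 1: "merely" (length 6)
Word 2: "entirely" (length 8)
One optimal edit sequence:
  1. insert 'e'  (+1)
  2. insert 'n'  (+1)
  3. substitute 'm' -> 't'  (+1)
  4. substitute 'e' -> 'i'  (+1)
  5. keep 'r'
  6. keep 'e'
  7. keep 'l'
  8. keep 'y'
Edit distance = 4
Max length = max(6, 8) = 8
Similarity = 1 - 4/8
= 0.5000


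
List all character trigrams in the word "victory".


Word: "victory" (length 7)
Number of trigrams = 7 - 3 + 1 = 5
  Position 0: "vic"
  Position 1: "ict"
  Position 2: "cto"
  Position 3: "tor"
  Position 4: "ory"
Trigrams = "vic", "ict", "cto", "tor", "ory"


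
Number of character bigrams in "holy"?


Word: "holy" (length 4)
Number of 2-grams = length - 2 + 1 = 4 - 2 + 1
= 3


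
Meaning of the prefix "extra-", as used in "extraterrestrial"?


Prefix: extra-
Example: extraterrestrial (extra- + terrestrial)
Meaning = beyond


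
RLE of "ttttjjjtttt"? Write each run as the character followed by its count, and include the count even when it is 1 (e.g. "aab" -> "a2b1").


String: "ttttjjjtttt"
Scanning for consecutive runs:
  't' x 4
  'j' x 3
  't' x 4
RLE = "t4j3t4"


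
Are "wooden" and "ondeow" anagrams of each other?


Word 1: "wooden" → sorted: denoow
Word 2: "ondeow" → sorted: denoow
Same letters? denoow == denoow
Anagram = Yes


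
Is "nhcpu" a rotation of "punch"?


Word: "punch", Candidate: "nhcpu"
Method: check if candidate is substring of word+word
"punchpunch" contains "nhcpu"? No
Is rotation = No


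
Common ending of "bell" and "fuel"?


Word 1: "bell"
Word 2: "fuel"
Comparing from end:
  Pos -1: 'l' == 'l'
  Pos -2: 'l' != 'e' (stop)
LCS = "l" (length 1)


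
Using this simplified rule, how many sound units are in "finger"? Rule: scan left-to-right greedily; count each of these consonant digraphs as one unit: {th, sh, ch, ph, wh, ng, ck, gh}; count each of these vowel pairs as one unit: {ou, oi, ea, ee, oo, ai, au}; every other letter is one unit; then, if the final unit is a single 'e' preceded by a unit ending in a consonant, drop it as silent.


Word: "finger" (6 letters)
Left-to-right scan:
  (1) 'f' (letter)
  (2) 'i' (letter)
  (3) 'ng' (digraph)
  (4) 'e' (letter)
  (5) 'r' (letter)
Units from scan: 5
Sound units = 5 units


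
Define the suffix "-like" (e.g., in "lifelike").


Suffix: -like
Example: lifelike (life + -like)
Meaning = resembling


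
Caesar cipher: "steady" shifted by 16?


Word: "steady"
Shift: 16
Each letter → (letter + shift) mod 26:
  's' (18) + 16 = 8 → 'i'
  't' (19) + 16 = 9 → 'j'
  'e' (4) + 16 = 20 → 'u'
  'a' (0) + 16 = 16 → 'q'
  'd' (3) + 16 = 19 → 't'
  'y' (24) + 16 = 14 → 'o'
Result = "ijuqto"


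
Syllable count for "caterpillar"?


Word: "caterpillar"
Syllable breakdown: cat / er / pil / lar
Counting: 4 parts
= 4 syllables


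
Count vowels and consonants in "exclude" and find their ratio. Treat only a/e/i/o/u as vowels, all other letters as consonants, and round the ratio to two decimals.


Word: "exclude"
Vowels (a,e,i,o,u): 3
Consonants: 4
Ratio = 3/4
= 0.75


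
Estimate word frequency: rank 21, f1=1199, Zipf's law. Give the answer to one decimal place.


Zipf's law: f(r) = f(1) / r
f(1) = 1199
f(21) = 1199 / 21
= 57.1 occurrences


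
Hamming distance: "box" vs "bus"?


Comparing character by character (same length = 3):
  Pos 0: 'b' vs 'b' =
  Pos 1: 'o' vs 'u' !=
  Pos 2: 'x' vs 's' !=
Hamming distance = 2


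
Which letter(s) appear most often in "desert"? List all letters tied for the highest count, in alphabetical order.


Word: "desert"
Letter counts:
  'd': 1
  'e': 2
  'r': 1
  's': 1
  't': 1
Maximum count = 2
Most frequent = 'e' (2 times each)


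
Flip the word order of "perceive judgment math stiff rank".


Original: "perceive judgment math stiff rank"
Words (1..n): perceive | judgment | math | stiff | rank
Reversed (n..1): rank | stiff | math | judgment | perceive
Result = "rank stiff math judgment perceive"


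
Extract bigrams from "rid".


Word: "rid" (length 3)
Number of bigrams = 3 - 2 + 1 = 2
  Position 0: "ri"
  Position 1: "id"
Bigrams = "ri", "id"


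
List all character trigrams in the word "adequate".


Word: "adequate" (length 8)
Number of trigrams = 8 - 3 + 1 = 6
  Position 0: "ade"
  Position 1: "deq"
  Position 2: "equ"
  Position 3: "qua"
  Position 4: "uat"
  Position 5: "ate"
Trigrams = "ade", "deq", "equ", "qua", "uat", "ate"


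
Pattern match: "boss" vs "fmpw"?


Pattern of "boss": [0, 1, 2, 2]
Pattern of "fmpw": [0, 1, 2, 3]
Patterns do not match
Same pattern = No


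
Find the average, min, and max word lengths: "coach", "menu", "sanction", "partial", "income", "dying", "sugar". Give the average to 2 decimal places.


Lengths: "coach"=5, "menu"=4, "sanction"=8, "partial"=7, "income"=6, "dying"=5, "sugar"=5
Sum = 40, Count = 7
Average = 40/7 = 5.71
= avg=5.71, min=4, max=8


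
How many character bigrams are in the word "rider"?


Word: "rider" (length 5)
Number of 2-grams = length - 2 + 1 = 5 - 2 + 1
= 4


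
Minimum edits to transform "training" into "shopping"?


Word 1: "training" (length 8)
Word 2: "shopping" (length 8)
One optimal edit sequence (insert/delete/substitute each cost 1):
  1. substitute 't' -> 's'  (+1)
  2. substitute 'r' -> 'h'  (+1)
  3. substitute 'a' -> 'o'  (+1)
  4. substitute 'i' -> 'p'  (+1)
  5. substitute 'n' -> 'p'  (+1)
  6. keep 'i'
  7. keep 'n'
  8. keep 'g'
Total edit operations: 5
Edit distance = 5


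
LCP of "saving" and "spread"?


Word 1: "saving"
Word 2: "spread"
Comparing from start:
  Pos 0: 's' == 's'
  Pos 1: 'a' != 'p' (stop)
LCP = "s" (length 1)


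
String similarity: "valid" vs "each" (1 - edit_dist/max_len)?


Word 1: "valid" (length 5)
Word 2: "each" (length 4)
One optimal edit sequence:
  1. substitute 'v' -> 'e'  (+1)
  2. keep 'a'
  3. delete 'l'  (+1)
  4. substitute 'i' -> 'c'  (+1)
  5. substitute 'd' -> 'h'  (+1)
Edit distance = 4
Max length = max(5, 4) = 5
Similarity = 1 - 4/5
= 0.2000


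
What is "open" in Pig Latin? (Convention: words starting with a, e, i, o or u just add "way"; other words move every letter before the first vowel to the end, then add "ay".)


Word: "open"
Starts with vowel → add 'way'
Pig Latin = "openway"


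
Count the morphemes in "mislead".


Word: "mislead"
Morphemes: mis- / lead
Each morpheme carries meaning
= 2 morphemes


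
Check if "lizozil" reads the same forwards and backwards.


Word: "lizozil"
Reversed: "lizozil"
Forward == Backward? lizozil == lizozil
Palindrome = Yes


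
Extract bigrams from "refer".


Word: "refer" (length 5)
Number of bigrams = 5 - 2 + 1 = 4
  Position 0: "re"
  Position 1: "ef"
  Position 2: "fe"
  Position 3: "er"
Bigrams = "re", "ef", "fe", "er"


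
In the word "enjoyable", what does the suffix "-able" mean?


Suffix: -able
Example: enjoyable = enjoy + -able
Meaning = capable of


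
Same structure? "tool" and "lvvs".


Pattern of "tool": [0, 1, 1, 2]
Pattern of "lvvs": [0, 1, 1, 2]
Patterns match
Same pattern = Yes


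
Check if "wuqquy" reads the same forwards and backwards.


Word: "wuqquy"
Reversed: "yuqquw"
Forward == Backward? wuqquy != yuqquw
Palindrome = No


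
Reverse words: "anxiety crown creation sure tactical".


Original: "anxiety crown creation sure tactical"
Words (1..n): anxiety | crown | creation | sure | tactical
Reversed (n..1): tactical | sure | creation | crown | anxiety
Result = "tactical sure creation crown anxiety"


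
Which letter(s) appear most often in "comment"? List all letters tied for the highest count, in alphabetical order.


Word: "comment"
Letter counts:
  'c': 1
  'e': 1
  'm': 2
  'n': 1
  'o': 1
  't': 1
Maximum count = 2
Most frequent = 'm' (2 times each)


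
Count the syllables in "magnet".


Word: "magnet"
Syllable breakdown: mag-net
Counting: 2 parts
= 2 syllables


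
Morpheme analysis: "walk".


Word: "walk"
Morphemes: walk
Each morpheme carries meaning
= 1 morpheme


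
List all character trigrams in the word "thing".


Word: "thing" (length 5)
Number of trigrams = 5 - 3 + 1 = 3
  Position 0: "thi"
  Position 1: "hin"
  Position 2: "ing"
Trigrams = "thi", "hin", "ing"


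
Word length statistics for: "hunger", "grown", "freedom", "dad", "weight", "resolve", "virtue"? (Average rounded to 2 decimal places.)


Lengths: "hunger"=6, "grown"=5, "freedom"=7, "dad"=3, "weight"=6, "resolve"=7, "virtue"=6
Sum = 40, Count = 7
Average = 40/7 = 5.71
= avg=5.71, min=3, max=7
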